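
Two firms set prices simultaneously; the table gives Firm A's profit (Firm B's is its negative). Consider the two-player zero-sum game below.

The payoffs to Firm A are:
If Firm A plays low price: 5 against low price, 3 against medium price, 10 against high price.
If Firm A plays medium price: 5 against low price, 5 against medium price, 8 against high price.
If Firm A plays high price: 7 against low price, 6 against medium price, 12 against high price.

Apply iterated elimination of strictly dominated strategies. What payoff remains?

6

Row low price is strictly dominated by row high price (7>5, 6>3, 12>10); eliminate low price.
Row medium price is strictly dominated by row high price (7>5, 6>5, 12>8); eliminate medium price.
Column low price is strictly dominated by medium price for Firm B (6<7); eliminate low price.
Column high price is strictly dominated by medium price for Firm B (6<12); eliminate high price.
Only (high price, medium price) remains, with payoff 6.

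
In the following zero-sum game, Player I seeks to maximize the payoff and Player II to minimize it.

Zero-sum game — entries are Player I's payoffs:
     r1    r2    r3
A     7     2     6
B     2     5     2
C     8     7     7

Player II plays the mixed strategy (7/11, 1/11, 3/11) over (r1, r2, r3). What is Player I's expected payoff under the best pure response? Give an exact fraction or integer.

84/11

A: (7)·(7/11) + (2)·(1/11) + (6)·(3/11) = 69/11.
B: (2)·(7/11) + (5)·(1/11) + (2)·(3/11) = 25/11.
C: (8)·(7/11) + (7)·(1/11) + (7)·(3/11) = 84/11.
The best pure response is C with expected payoff 84/11.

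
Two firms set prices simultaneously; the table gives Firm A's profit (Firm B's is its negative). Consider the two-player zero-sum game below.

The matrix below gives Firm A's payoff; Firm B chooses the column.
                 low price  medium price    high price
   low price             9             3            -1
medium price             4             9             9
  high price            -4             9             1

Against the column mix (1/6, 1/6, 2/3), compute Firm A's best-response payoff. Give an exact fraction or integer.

49/6

low price: (9)·(1/6) + (3)·(1/6) + (-1)·(2/3) = 4/3.
medium price: (4)·(1/6) + (9)·(1/6) + (9)·(2/3) = 49/6.
high price: (-4)·(1/6) + (9)·(1/6) + (1)·(2/3) = 3/2.
The best pure response is medium price with expected payoff 49/6.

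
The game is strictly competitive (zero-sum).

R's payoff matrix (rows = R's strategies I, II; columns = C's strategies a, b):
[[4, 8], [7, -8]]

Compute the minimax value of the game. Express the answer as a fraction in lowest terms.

Row minima are 4 and -8, so R's maximin is 4; column maxima are 7 and 8, so C's minimax is 7. These differ, so the equilibrium is in mixed strategies.
Let R play I with probability p. C is indifferent when 4p + 7(1−p) = 8p − 8(1−p), giving p = 15/19.
Let C play a with probability q. R is indifferent when 4q + 8(1−q) = 7q − 8(1−q), giving q = 16/19.
The value is 4·(16/19) + (8)·(3/19) = 88/19.

88/19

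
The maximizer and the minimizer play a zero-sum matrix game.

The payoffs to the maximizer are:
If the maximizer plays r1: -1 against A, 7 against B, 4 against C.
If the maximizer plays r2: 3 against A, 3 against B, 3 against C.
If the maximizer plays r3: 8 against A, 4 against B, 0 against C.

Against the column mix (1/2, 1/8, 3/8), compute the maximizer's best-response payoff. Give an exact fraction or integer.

r1: (-1)·(1/2) + (7)·(1/8) + (4)·(3/8) = 15/8.
r2: (3)·(1/2) + (3)·(1/8) + (3)·(3/8) = 3.
r3: (8)·(1/2) + (4)·(1/8) + (0)·(3/8) = 9/2.
The best pure response is r3 with expected payoff 9/2.

9/2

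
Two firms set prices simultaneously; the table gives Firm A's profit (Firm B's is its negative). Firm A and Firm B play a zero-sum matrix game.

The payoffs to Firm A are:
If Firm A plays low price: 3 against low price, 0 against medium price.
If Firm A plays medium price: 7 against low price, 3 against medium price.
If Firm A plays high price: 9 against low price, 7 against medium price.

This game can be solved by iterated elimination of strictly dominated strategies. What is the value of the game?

Row medium price is strictly dominated by row high price (9>7, 7>3); eliminate medium price.
Column low price is strictly dominated by medium price for Firm B (0<3, 7<9); eliminate low price.
Row low price is strictly dominated by row high price (7>0); eliminate low price.
Only (high price, medium price) remains, with payoff 7.

7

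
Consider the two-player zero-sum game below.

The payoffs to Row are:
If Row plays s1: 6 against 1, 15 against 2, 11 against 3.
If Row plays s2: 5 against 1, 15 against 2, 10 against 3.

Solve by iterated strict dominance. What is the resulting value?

6

Column 2 is strictly dominated by 1 for Column (6<15, 5<15); eliminate 2.
Row s2 is strictly dominated by row s1 (6>5, 11>10); eliminate s2.
Column 3 is strictly dominated by 1 for Column (6<11); eliminate 3.
Only (s1, 1) remains, with payoff 6.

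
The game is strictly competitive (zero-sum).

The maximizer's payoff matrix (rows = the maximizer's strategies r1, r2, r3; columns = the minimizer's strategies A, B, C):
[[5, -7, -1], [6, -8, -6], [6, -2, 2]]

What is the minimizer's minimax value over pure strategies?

The worst case (largest entry) in each column is A: 6, B: -2, C: 2.
The best (smallest) of these is -2.

-2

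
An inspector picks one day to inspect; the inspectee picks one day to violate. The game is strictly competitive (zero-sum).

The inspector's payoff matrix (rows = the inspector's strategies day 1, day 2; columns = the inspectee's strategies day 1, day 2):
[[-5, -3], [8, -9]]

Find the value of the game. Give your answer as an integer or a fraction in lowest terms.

Row minima are -5 and -9, so the inspector's maximin is -5; column maxima are 8 and -3, so the inspectee's minimax is -3. These differ, so the equilibrium is in mixed strategies.
Let the inspector play day 1 with probability p. The inspectee is indifferent when −5p + 8(1−p) = −3p − 9(1−p), giving p = 17/19.
Let the inspectee play day 1 with probability q. The inspector is indifferent when −5q − 3(1−q) = 8q − 9(1−q), giving q = 6/19.
The value is -5·(6/19) + (-3)·(13/19) = -69/19.

-69/19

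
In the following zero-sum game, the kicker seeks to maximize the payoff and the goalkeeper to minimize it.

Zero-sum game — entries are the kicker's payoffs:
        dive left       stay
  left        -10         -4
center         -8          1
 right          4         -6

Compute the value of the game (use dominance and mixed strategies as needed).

-44/19

Row left is strictly dominated by row center, so the kicker never plays it.
The remaining 2×2 game on (center, right) × (dive left, stay) has no saddle point. Let the kicker play center with probability p; indifference gives −8p + 4(1−p) = p − 6(1−p), so p = 10/19.
Similarly the goalkeeper's optimal q on dive left is 7/19, and the value is -8·(7/19) + (1)·(12/19) = -44/19.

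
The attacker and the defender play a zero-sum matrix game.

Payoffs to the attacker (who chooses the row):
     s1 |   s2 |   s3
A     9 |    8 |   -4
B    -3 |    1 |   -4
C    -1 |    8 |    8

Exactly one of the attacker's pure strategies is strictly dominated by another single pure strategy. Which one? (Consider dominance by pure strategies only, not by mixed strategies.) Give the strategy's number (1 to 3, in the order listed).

2

Compare B with C: -1 > -3, 8 > 1, 8 > -4.
So C strictly dominates B for the attacker; B is strictly dominated.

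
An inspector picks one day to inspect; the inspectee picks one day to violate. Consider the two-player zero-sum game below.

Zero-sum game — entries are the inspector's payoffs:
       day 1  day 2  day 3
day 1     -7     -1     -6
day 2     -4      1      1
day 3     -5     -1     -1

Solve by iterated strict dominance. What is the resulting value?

Column day 2 is strictly dominated by day 1 for the inspectee (-7<-1, -4<1, -5<-1); eliminate day 2.
Row day 3 is strictly dominated by row day 2 (-4>-5, 1>-1); eliminate day 3.
Row day 1 is strictly dominated by row day 2 (-4>-7, 1>-6); eliminate day 1.
Column day 3 is strictly dominated by day 1 for the inspectee (-4<1); eliminate day 3.
Only (day 2, day 1) remains, with payoff -4.

-4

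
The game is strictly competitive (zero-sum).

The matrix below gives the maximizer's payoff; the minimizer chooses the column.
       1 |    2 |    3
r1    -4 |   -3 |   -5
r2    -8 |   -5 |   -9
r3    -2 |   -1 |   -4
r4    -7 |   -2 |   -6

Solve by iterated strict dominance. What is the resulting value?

-4

Row r1 is strictly dominated by row r3 (-2>-4, -1>-3, -4>-5); eliminate r1.
Row r2 is strictly dominated by row r3 (-2>-8, -1>-5, -4>-9); eliminate r2.
Column 2 is strictly dominated by 1 for the minimizer (-2<-1, -7<-2); eliminate 2.
Row r4 is strictly dominated by row r3 (-2>-7, -4>-6); eliminate r4.
Column 1 is strictly dominated by 3 for the minimizer (-4<-2); eliminate 1.
Only (r3, 3) remains, with payoff -4.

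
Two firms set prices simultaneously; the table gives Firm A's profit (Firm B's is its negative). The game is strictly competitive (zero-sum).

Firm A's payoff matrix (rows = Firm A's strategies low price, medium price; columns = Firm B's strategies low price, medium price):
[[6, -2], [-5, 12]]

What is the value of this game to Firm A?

62/25

Row minima are -2 and -5, so Firm A's maximin is -2; column maxima are 6 and 12, so Firm B's minimax is 6. These differ, so the equilibrium is in mixed strategies.
Let Firm A play low price with probability p. Firm B is indifferent when 6p − 5(1−p) = −2p + 12(1−p), giving p = 17/25.
Let Firm B play low price with probability q. Firm A is indifferent when 6q − 2(1−q) = −5q + 12(1−q), giving q = 14/25.
The value is 6·(14/25) + (-2)·(11/25) = 62/25.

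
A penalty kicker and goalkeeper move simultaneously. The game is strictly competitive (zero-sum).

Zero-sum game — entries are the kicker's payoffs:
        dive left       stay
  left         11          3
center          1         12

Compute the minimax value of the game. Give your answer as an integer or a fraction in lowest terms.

129/19

Row minima are 3 and 1, so the kicker's maximin is 3; column maxima are 11 and 12, so the goalkeeper's minimax is 11. These differ, so the equilibrium is in mixed strategies.
Let the kicker play left with probability p. The goalkeeper is indifferent when 11p + (1−p) = 3p + 12(1−p), giving p = 11/19.
Let the goalkeeper play dive left with probability q. The kicker is indifferent when 11q + 3(1−q) = q + 12(1−q), giving q = 9/19.
The value is 11·(9/19) + (3)·(10/19) = 129/19.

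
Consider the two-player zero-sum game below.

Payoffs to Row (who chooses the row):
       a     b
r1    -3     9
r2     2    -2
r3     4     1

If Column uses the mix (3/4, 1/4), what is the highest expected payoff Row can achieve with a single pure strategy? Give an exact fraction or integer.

r1: (-3)·(3/4) + (9)·(1/4) = 0.
r2: (2)·(3/4) + (-2)·(1/4) = 1.
r3: (4)·(3/4) + (1)·(1/4) = 13/4.
The best pure response is r3 with expected payoff 13/4.

13/4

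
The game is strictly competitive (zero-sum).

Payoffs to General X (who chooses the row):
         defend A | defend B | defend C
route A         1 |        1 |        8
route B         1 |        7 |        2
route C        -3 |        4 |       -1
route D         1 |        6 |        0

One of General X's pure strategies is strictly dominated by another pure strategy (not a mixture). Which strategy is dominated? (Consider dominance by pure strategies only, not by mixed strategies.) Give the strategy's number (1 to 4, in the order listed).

3

Compare route C with route B: 1 > -3, 7 > 4, 2 > -1.
So route B strictly dominates route C for General X; route C is strictly dominated.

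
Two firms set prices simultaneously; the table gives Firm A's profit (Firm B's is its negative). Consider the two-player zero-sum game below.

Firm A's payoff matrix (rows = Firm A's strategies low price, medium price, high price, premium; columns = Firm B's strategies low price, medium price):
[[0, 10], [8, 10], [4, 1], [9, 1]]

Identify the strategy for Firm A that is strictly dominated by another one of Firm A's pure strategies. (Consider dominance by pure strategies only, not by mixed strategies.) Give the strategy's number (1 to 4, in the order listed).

3

Compare high price with medium price: 8 > 4, 10 > 1.
So medium price strictly dominates high price for Firm A; high price is strictly dominated.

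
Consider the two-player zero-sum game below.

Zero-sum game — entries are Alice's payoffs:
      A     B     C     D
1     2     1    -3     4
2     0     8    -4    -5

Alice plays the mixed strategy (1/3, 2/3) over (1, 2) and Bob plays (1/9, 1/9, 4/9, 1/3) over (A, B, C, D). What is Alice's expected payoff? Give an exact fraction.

Against (1/9, 1/9, 4/9, 1/3), each row's expected payoff is 1: 1/3; 2: -23/9.
Taking the (1/3, 2/3)-weighted average: (1/3)·(1/3) + (2/3)·(-23/9) = -43/27.

-43/27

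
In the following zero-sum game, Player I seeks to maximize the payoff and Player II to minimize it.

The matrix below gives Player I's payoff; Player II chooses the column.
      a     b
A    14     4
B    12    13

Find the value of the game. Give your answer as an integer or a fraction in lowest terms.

134/11

Row minima are 4 and 12, so Player I's maximin is 12; column maxima are 14 and 13, so Player II's minimax is 13. These differ, so the equilibrium is in mixed strategies.
Let Player I play A with probability p. Player II is indifferent when 14p + 12(1−p) = 4p + 13(1−p), giving p = 1/11.
Let Player II play a with probability q. Player I is indifferent when 14q + 4(1−q) = 12q + 13(1−q), giving q = 9/11.
The value is 14·(9/11) + (4)·(2/11) = 134/11.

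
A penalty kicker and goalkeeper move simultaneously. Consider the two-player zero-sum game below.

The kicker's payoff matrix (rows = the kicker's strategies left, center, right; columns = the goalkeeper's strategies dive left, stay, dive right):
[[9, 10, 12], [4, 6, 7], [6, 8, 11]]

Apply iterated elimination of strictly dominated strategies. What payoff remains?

9

Row center is strictly dominated by row left (9>4, 10>6, 12>7); eliminate center.
Column stay is strictly dominated by dive left for the goalkeeper (9<10, 6<8); eliminate stay.
Column dive right is strictly dominated by dive left for the goalkeeper (9<12, 6<11); eliminate dive right.
Row right is strictly dominated by row left (9>6); eliminate right.
Only (left, dive left) remains, with payoff 9.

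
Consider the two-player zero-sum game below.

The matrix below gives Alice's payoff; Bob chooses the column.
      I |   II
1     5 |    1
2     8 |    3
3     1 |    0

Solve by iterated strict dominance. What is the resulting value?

Column I is strictly dominated by II for Bob (1<5, 3<8, 0<1); eliminate I.
Row 1 is strictly dominated by row 2 (3>1); eliminate 1.
Row 3 is strictly dominated by row 2 (3>0); eliminate 3.
Only (2, II) remains, with payoff 3.

3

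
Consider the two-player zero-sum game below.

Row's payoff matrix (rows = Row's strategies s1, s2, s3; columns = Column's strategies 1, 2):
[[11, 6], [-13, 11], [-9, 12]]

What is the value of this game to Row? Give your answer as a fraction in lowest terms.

93/13

Row s2 is strictly dominated by row s3, so Row never plays it.
The remaining 2×2 game on (s1, s3) × (1, 2) has no saddle point. Let Row play s1 with probability p; indifference gives 11p − 9(1−p) = 6p + 12(1−p), so p = 21/26.
Similarly Column's optimal q on 1 is 3/13, and the value is 11·(3/13) + (6)·(10/13) = 93/13.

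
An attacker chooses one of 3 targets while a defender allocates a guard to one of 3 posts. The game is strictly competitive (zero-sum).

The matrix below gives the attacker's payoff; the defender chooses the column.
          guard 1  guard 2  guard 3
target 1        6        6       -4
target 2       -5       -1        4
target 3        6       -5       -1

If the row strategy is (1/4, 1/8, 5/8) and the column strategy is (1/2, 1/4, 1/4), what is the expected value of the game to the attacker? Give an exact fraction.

51/32

Against (1/2, 1/4, 1/4), each row's expected payoff is target 1: 7/2; target 2: -7/4; target 3: 3/2.
Taking the (1/4, 1/8, 5/8)-weighted average: (1/4)·(7/2) + (1/8)·(-7/4) + (5/8)·(3/2) = 51/32.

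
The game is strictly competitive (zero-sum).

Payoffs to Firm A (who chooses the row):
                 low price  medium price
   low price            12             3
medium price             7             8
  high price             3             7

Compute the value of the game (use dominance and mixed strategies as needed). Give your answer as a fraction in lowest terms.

Row high price is strictly dominated by row medium price, so Firm A never plays it.
The remaining 2×2 game on (low price, medium price) × (low price, medium price) has no saddle point. Let Firm A play low price with probability p; indifference gives 12p + 7(1−p) = 3p + 8(1−p), so p = 1/10.
Similarly Firm B's optimal q on low price is 1/2, and the value is 12·(1/2) + (3)·(1/2) = 15/2.

15/2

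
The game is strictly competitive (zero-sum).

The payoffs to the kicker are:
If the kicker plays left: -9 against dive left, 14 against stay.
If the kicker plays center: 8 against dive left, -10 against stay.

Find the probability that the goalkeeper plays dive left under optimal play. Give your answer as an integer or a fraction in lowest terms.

24/41

Row minima are -9 and -10, so the kicker's maximin is -9; column maxima are 8 and 14, so the goalkeeper's minimax is 8. These differ, so the equilibrium is in mixed strategies.
Let the goalkeeper play dive left with probability q. The kicker is indifferent when −9q + 14(1−q) = 8q − 10(1−q), giving q = 24/41.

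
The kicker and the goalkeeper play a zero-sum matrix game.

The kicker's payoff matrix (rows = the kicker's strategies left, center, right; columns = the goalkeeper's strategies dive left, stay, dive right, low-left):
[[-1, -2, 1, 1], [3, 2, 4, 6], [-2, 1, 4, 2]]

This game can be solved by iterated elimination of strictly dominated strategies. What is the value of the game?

2

Row left is strictly dominated by row center (3>-1, 2>-2, 4>1, 6>1); eliminate left.
Column low-left is strictly dominated by dive left for the goalkeeper (3<6, -2<2); eliminate low-left.
Column dive right is strictly dominated by dive left for the goalkeeper (3<4, -2<4); eliminate dive right.
Row right is strictly dominated by row center (3>-2, 2>1); eliminate right.
Column dive left is strictly dominated by stay for the goalkeeper (2<3); eliminate dive left.
Only (center, stay) remains, with payoff 2.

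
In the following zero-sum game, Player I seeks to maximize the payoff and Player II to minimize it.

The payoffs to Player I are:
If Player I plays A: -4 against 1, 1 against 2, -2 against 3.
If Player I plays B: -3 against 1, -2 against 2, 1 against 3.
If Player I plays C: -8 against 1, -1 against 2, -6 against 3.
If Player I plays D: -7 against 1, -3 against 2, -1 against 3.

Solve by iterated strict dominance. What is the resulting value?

Row D is strictly dominated by row B (-3>-7, -2>-3, 1>-1); eliminate D.
Row C is strictly dominated by row A (-4>-8, 1>-1, -2>-6); eliminate C.
Column 2 is strictly dominated by 1 for Player II (-4<1, -3<-2); eliminate 2.
Column 3 is strictly dominated by 1 for Player II (-4<-2, -3<1); eliminate 3.
Row A is strictly dominated by row B (-3>-4); eliminate A.
Only (B, 1) remains, with payoff -3.

-3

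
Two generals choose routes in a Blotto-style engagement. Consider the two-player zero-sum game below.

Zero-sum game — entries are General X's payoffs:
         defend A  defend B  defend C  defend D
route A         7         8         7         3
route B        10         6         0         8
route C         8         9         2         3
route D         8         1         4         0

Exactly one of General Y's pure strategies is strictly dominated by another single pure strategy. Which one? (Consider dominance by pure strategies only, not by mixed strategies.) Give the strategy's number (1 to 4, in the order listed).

General Y prefers columns that give General X less. Compare defend A with defend D: 3 < 7, 8 < 10, 3 < 8, 0 < 8.
So defend D strictly dominates defend A for General Y; defend A is strictly dominated.

1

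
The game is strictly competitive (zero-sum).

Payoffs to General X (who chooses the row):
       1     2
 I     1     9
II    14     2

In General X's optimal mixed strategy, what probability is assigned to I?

3/5

Row minima are 1 and 2, so General X's maximin is 2; column maxima are 14 and 9, so General Y's minimax is 9. These differ, so the equilibrium is in mixed strategies.
Let General X play I with probability p. General Y is indifferent when p + 14(1−p) = 9p + 2(1−p), giving p = 3/5.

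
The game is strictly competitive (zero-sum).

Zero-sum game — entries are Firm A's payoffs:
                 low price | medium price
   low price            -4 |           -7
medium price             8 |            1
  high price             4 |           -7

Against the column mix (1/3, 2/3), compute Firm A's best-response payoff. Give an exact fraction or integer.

10/3

low price: (-4)·(1/3) + (-7)·(2/3) = -6.
medium price: (8)·(1/3) + (1)·(2/3) = 10/3.
high price: (4)·(1/3) + (-7)·(2/3) = -10/3.
The best pure response is medium price with expected payoff 10/3.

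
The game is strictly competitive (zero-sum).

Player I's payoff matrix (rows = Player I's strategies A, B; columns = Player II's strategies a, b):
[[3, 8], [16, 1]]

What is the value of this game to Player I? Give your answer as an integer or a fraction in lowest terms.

Row minima are 3 and 1, so Player I's maximin is 3; column maxima are 16 and 8, so Player II's minimax is 8. These differ, so the equilibrium is in mixed strategies.
Let Player I play A with probability p. Player II is indifferent when 3p + 16(1−p) = 8p + (1−p), giving p = 3/4.
Let Player II play a with probability q. Player I is indifferent when 3q + 8(1−q) = 16q + (1−q), giving q = 7/20.
The value is 3·(7/20) + (8)·(13/20) = 25/4.

25/4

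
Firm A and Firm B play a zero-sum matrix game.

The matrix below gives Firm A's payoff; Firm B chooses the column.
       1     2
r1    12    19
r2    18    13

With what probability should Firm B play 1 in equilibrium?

1/2

Row minima are 12 and 13, so Firm A's maximin is 13; column maxima are 18 and 19, so Firm B's minimax is 18. These differ, so the equilibrium is in mixed strategies.
Let Firm B play 1 with probability q. Firm A is indifferent when 12q + 19(1−q) = 18q + 13(1−q), giving q = 1/2.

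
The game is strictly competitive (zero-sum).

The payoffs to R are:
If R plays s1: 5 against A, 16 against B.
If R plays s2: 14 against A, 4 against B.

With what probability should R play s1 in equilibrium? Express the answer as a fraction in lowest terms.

Row minima are 5 and 4, so R's maximin is 5; column maxima are 14 and 16, so C's minimax is 14. These differ, so the equilibrium is in mixed strategies.
Let R play s1 with probability p. C is indifferent when 5p + 14(1−p) = 16p + 4(1−p), giving p = 10/21.

10/21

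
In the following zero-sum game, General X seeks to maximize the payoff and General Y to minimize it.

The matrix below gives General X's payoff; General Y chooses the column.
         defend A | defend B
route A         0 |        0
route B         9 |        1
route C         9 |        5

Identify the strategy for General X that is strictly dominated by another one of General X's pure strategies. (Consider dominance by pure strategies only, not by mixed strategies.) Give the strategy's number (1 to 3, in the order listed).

Compare route A with route B: 9 > 0, 1 > 0.
So route B strictly dominates route A for General X; route A is strictly dominated.

1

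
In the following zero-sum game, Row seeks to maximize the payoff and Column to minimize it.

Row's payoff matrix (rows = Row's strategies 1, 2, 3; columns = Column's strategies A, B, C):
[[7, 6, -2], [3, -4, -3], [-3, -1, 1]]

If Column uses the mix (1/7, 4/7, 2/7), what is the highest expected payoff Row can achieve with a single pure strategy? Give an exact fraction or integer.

1: (7)·(1/7) + (6)·(4/7) + (-2)·(2/7) = 27/7.
2: (3)·(1/7) + (-4)·(4/7) + (-3)·(2/7) = -19/7.
3: (-3)·(1/7) + (-1)·(4/7) + (1)·(2/7) = -5/7.
The best pure response is 1 with expected payoff 27/7.

27/7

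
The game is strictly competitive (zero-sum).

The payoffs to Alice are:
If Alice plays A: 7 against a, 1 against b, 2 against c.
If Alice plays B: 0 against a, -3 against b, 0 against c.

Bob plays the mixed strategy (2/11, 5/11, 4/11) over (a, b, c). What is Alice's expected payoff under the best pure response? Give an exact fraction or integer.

27/11

A: (7)·(2/11) + (1)·(5/11) + (2)·(4/11) = 27/11.
B: (0)·(2/11) + (-3)·(5/11) + (0)·(4/11) = -15/11.
The best pure response is A with expected payoff 27/11.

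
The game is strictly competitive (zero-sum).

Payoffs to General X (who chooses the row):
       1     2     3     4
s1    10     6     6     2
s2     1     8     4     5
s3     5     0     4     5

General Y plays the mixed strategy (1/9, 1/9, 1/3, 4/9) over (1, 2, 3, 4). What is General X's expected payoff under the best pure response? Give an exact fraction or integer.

14/3

s1: (10)·(1/9) + (6)·(1/9) + (6)·(1/3) + (2)·(4/9) = 14/3.
s2: (1)·(1/9) + (8)·(1/9) + (4)·(1/3) + (5)·(4/9) = 41/9.
s3: (5)·(1/9) + (0)·(1/9) + (4)·(1/3) + (5)·(4/9) = 37/9.
The best pure response is s1 with expected payoff 14/3.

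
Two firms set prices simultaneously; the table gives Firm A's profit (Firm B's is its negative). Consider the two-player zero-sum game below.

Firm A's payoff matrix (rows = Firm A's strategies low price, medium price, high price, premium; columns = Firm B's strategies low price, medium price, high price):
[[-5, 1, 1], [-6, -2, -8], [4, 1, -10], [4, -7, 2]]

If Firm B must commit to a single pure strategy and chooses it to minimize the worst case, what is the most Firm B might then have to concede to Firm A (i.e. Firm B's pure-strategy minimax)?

The worst case (largest entry) in each column is low price: 4, medium price: 1, high price: 2.
The best (smallest) of these is 1.

1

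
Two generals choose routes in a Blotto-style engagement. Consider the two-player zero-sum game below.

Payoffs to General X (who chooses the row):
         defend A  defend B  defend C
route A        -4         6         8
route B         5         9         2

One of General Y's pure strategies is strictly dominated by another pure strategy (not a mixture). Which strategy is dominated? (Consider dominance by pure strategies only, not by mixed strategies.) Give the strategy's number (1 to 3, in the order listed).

2

General Y prefers columns that give General X less. Compare defend B with defend A: -4 < 6, 5 < 9.
So defend A strictly dominates defend B for General Y; defend B is strictly dominated.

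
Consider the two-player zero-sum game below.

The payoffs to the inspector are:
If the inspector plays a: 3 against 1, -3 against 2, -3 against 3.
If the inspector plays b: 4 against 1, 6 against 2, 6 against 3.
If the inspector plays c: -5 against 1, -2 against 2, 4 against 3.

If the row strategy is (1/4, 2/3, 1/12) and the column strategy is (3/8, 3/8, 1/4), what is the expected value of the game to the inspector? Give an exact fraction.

Against (3/8, 3/8, 1/4), each row's expected payoff is a: -3/4; b: 21/4; c: -13/8.
Taking the (1/4, 2/3, 1/12)-weighted average: (1/4)·(-3/4) + (2/3)·(21/4) + (1/12)·(-13/8) = 305/96.

305/96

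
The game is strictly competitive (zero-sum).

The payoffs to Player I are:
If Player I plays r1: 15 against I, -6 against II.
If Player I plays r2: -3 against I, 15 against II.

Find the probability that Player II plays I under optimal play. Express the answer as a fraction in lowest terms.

7/13

Row minima are -6 and -3, so Player I's maximin is -3; column maxima are 15 and 15, so Player II's minimax is 15. These differ, so the equilibrium is in mixed strategies.
Let Player II play I with probability q. Player I is indifferent when 15q − 6(1−q) = −3q + 15(1−q), giving q = 7/13.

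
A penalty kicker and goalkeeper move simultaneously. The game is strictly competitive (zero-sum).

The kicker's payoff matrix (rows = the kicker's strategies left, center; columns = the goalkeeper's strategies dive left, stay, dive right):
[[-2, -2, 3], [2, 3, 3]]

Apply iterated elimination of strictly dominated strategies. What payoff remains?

Column dive right is strictly dominated by dive left for the goalkeeper (-2<3, 2<3); eliminate dive right.
Row left is strictly dominated by row center (2>-2, 3>-2); eliminate left.
Column stay is strictly dominated by dive left for the goalkeeper (2<3); eliminate stay.
Only (center, dive left) remains, with payoff 2.

2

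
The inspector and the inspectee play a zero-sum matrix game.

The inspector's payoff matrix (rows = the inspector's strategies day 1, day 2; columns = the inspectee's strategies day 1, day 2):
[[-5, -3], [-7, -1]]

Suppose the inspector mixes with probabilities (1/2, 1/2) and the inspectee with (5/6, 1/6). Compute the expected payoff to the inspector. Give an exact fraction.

Against (5/6, 1/6), each row's expected payoff is day 1: -14/3; day 2: -6.
Taking the (1/2, 1/2)-weighted average: (1/2)·(-14/3) + (1/2)·(-6) = -16/3.

-16/3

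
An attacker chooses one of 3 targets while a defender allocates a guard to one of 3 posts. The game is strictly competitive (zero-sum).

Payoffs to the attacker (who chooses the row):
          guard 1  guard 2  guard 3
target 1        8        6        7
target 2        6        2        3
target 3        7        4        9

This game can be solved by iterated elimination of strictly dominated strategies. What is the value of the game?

6

Row target 2 is strictly dominated by row target 1 (8>6, 6>2, 7>3); eliminate target 2.
Column guard 3 is strictly dominated by guard 2 for the defender (6<7, 4<9); eliminate guard 3.
Column guard 1 is strictly dominated by guard 2 for the defender (6<8, 4<7); eliminate guard 1.
Row target 3 is strictly dominated by row target 1 (6>4); eliminate target 3.
Only (target 1, guard 2) remains, with payoff 6.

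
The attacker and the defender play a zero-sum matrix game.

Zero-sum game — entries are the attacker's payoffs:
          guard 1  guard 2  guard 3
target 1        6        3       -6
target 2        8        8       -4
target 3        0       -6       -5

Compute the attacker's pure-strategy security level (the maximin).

-4

The worst-case payoff for each row is target 1: -6, target 2: -4, target 3: -6.
The best of these is -4.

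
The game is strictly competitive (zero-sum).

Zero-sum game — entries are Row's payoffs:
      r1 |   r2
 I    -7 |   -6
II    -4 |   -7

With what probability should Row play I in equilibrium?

Row minima are -7 and -7, so Row's maximin is -7; column maxima are -4 and -6, so Column's minimax is -6. These differ, so the equilibrium is in mixed strategies.
Let Row play I with probability p. Column is indifferent when −7p − 4(1−p) = −6p − 7(1−p), giving p = 3/4.

3/4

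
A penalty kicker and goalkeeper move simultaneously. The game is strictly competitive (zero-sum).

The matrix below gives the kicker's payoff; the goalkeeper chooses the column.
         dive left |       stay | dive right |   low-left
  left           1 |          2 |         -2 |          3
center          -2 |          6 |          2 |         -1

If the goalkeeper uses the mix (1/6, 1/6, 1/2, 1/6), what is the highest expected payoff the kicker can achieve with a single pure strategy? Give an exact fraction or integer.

left: (1)·(1/6) + (2)·(1/6) + (-2)·(1/2) + (3)·(1/6) = 0.
center: (-2)·(1/6) + (6)·(1/6) + (2)·(1/2) + (-1)·(1/6) = 3/2.
The best pure response is center with expected payoff 3/2.

3/2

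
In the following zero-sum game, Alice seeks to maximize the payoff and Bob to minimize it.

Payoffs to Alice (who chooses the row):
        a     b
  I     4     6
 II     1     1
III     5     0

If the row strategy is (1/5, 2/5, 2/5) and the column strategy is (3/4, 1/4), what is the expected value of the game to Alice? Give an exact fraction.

Against (3/4, 1/4), each row's expected payoff is I: 9/2; II: 1; III: 15/4.
Taking the (1/5, 2/5, 2/5)-weighted average: (1/5)·(9/2) + (2/5)·(1) + (2/5)·(15/4) = 14/5.

14/5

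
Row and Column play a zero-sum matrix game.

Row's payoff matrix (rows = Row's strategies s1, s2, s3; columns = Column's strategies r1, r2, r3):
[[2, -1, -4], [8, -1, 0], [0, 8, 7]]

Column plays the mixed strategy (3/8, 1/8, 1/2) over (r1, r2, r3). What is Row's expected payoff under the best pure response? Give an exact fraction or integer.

s1: (2)·(3/8) + (-1)·(1/8) + (-4)·(1/2) = -11/8.
s2: (8)·(3/8) + (-1)·(1/8) + (0)·(1/2) = 23/8.
s3: (0)·(3/8) + (8)·(1/8) + (7)·(1/2) = 9/2.
The best pure response is s3 with expected payoff 9/2.

9/2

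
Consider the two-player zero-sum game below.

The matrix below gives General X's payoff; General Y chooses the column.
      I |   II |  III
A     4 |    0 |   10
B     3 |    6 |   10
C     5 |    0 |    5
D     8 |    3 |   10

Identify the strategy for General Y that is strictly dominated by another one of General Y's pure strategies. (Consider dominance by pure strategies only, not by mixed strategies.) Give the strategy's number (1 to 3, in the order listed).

General Y prefers columns that give General X less. Compare III with II: 0 < 10, 6 < 10, 0 < 5, 3 < 10.
So II strictly dominates III for General Y; III is strictly dominated.

3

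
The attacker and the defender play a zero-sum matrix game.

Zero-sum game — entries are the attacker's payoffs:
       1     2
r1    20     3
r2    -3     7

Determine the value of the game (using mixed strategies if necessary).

Row minima are 3 and -3, so the attacker's maximin is 3; column maxima are 20 and 7, so the defender's minimax is 7. These differ, so the equilibrium is in mixed strategies.
Let the attacker play r1 with probability p. The defender is indifferent when 20p − 3(1−p) = 3p + 7(1−p), giving p = 10/27.
Let the defender play 1 with probability q. The attacker is indifferent when 20q + 3(1−q) = −3q + 7(1−q), giving q = 4/27.
The value is 20·(4/27) + (3)·(23/27) = 149/27.

149/27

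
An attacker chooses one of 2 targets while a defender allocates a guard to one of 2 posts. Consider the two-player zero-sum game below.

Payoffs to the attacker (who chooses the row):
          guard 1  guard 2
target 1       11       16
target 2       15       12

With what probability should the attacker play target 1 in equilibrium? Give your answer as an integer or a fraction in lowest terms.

3/8

Row minima are 11 and 12, so the attacker's maximin is 12; column maxima are 15 and 16, so the defender's minimax is 15. These differ, so the equilibrium is in mixed strategies.
Let the attacker play target 1 with probability p. The defender is indifferent when 11p + 15(1−p) = 16p + 12(1−p), giving p = 3/8.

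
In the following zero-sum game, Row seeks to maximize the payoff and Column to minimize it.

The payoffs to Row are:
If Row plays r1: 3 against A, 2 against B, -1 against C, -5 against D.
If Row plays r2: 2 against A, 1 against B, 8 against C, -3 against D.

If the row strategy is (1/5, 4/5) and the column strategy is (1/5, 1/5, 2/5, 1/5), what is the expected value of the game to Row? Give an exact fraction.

Against (1/5, 1/5, 2/5, 1/5), each row's expected payoff is r1: -2/5; r2: 16/5.
Taking the (1/5, 4/5)-weighted average: (1/5)·(-2/5) + (4/5)·(16/5) = 62/25.

62/25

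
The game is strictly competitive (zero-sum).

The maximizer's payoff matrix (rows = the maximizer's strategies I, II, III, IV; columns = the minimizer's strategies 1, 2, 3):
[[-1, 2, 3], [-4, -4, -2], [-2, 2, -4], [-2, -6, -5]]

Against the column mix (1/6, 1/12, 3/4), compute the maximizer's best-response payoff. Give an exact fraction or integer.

I: (-1)·(1/6) + (2)·(1/12) + (3)·(3/4) = 9/4.
II: (-4)·(1/6) + (-4)·(1/12) + (-2)·(3/4) = -5/2.
III: (-2)·(1/6) + (2)·(1/12) + (-4)·(3/4) = -19/6.
IV: (-2)·(1/6) + (-6)·(1/12) + (-5)·(3/4) = -55/12.
The best pure response is I with expected payoff 9/4.

9/4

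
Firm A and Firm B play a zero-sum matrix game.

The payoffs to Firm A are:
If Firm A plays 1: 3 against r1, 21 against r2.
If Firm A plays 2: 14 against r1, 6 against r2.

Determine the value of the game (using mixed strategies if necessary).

Row minima are 3 and 6, so Firm A's maximin is 6; column maxima are 14 and 21, so Firm B's minimax is 14. These differ, so the equilibrium is in mixed strategies.
Let Firm A play 1 with probability p. Firm B is indifferent when 3p + 14(1−p) = 21p + 6(1−p), giving p = 4/13.
Let Firm B play r1 with probability q. Firm A is indifferent when 3q + 21(1−q) = 14q + 6(1−q), giving q = 15/26.
The value is 3·(15/26) + (21)·(11/26) = 138/13.

138/13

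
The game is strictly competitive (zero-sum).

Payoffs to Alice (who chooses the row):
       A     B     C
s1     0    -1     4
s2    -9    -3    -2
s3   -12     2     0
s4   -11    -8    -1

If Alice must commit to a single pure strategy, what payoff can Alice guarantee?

The worst-case payoff for each row is s1: -1, s2: -9, s3: -12, s4: -11.
The best of these is -1.

-1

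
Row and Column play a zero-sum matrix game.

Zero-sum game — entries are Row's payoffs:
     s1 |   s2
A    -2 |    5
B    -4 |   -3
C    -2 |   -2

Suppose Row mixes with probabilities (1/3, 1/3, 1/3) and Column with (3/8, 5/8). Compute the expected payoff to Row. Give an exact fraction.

-1

Against (3/8, 5/8), each row's expected payoff is A: 19/8; B: -27/8; C: -2.
Taking the (1/3, 1/3, 1/3)-weighted average: (1/3)·(19/8) + (1/3)·(-27/8) + (1/3)·(-2) = -1.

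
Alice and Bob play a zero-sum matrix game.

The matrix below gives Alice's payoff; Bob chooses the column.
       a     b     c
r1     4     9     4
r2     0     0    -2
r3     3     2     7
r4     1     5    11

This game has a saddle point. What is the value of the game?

Row minima: 4, -2, 2, 1 → Alice's maximin is 4.
Column maxima: 4, 9, 11 → Bob's minimax is 4.
They coincide at (r1, a), so the value is 4.

4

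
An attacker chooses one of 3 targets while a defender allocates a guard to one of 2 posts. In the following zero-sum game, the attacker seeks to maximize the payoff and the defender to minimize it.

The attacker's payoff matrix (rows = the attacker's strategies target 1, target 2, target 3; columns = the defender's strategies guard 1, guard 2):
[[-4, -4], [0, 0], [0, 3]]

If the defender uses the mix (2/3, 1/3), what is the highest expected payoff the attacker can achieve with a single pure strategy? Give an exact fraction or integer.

target 1: (-4)·(2/3) + (-4)·(1/3) = -4.
target 2: (0)·(2/3) + (0)·(1/3) = 0.
target 3: (0)·(2/3) + (3)·(1/3) = 1.
The best pure response is target 3 with expected payoff 1.

1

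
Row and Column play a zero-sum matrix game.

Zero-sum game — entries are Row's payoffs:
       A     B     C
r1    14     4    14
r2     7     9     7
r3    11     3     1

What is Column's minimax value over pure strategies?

The worst case (largest entry) in each column is A: 14, B: 9, C: 14.
The best (smallest) of these is 9.

9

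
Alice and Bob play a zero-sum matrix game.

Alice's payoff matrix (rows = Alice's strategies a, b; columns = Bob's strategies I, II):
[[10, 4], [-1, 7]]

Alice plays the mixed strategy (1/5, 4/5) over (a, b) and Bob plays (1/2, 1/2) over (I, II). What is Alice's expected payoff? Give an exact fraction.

19/5

Against (1/2, 1/2), each row's expected payoff is a: 7; b: 3.
Taking the (1/5, 4/5)-weighted average: (1/5)·(7) + (4/5)·(3) = 19/5.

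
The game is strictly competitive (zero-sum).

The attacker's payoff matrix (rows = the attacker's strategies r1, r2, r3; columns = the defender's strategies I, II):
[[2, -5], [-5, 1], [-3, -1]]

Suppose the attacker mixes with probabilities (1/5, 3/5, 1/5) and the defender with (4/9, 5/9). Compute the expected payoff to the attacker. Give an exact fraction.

-79/45

Against (4/9, 5/9), each row's expected payoff is r1: -17/9; r2: -5/3; r3: -17/9.
Taking the (1/5, 3/5, 1/5)-weighted average: (1/5)·(-17/9) + (3/5)·(-5/3) + (1/5)·(-17/9) = -79/45.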